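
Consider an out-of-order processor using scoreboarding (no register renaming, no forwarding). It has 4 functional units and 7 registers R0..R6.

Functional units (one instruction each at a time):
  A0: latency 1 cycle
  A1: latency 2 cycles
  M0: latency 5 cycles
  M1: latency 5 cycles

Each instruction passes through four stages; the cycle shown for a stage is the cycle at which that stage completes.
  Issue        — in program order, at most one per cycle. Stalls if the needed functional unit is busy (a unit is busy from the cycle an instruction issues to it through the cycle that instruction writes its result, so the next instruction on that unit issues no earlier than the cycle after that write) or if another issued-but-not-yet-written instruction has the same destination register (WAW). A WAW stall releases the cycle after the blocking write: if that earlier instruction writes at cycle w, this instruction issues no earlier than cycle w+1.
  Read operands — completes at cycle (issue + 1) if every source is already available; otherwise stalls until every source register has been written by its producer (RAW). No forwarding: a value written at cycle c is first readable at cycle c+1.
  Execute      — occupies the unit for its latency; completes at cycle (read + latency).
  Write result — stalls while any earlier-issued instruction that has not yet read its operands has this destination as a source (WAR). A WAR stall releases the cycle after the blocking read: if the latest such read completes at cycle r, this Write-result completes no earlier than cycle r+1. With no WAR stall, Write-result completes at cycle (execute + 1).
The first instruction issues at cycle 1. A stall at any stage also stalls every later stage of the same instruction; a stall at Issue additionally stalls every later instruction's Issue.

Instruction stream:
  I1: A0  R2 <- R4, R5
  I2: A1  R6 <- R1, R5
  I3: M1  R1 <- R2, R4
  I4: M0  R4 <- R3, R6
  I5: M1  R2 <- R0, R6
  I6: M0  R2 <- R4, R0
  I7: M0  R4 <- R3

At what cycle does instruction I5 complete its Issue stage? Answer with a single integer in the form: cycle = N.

I1  is:1  ro:2  ex:3  wr:4
I2  is:2  ro:3  ex:5  wr:6
I3  is:3  ro:5  ex:10  wr:11  — RAW R2: wait I1 write@4
I4  is:4  ro:7  ex:12  wr:13  — RAW R6: wait I2 write@6
I5  is:12  ro:13  ex:18  wr:19  — struct: M1 busy until I3 writes@11
I6  is:20  ro:21  ex:26  wr:27  — WAW R2: wait I5 write@19
I7  is:28  ro:29  ex:34  wr:35  — struct: M0 busy until I6 writes@27

cycle = 12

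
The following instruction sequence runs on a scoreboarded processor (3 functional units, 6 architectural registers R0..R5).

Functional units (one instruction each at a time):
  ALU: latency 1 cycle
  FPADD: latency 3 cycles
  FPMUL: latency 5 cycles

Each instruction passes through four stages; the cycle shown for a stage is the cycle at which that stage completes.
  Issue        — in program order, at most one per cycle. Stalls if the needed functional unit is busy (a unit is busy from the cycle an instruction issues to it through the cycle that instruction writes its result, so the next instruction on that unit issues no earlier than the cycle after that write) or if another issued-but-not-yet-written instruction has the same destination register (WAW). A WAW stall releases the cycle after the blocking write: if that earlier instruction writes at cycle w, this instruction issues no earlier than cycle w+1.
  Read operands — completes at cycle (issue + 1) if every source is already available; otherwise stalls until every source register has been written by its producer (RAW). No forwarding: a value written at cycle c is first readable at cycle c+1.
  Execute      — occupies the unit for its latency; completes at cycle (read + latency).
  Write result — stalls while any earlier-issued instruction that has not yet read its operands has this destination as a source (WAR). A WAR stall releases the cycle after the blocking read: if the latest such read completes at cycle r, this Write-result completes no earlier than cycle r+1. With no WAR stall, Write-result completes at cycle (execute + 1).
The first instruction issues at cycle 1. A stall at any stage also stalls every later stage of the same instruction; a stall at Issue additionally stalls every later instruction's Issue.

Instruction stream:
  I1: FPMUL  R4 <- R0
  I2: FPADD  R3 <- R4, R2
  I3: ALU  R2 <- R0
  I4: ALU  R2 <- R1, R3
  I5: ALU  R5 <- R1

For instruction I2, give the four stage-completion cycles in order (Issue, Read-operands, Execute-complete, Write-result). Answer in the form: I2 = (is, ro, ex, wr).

c1: I1→FPMUL
c2: I1 RO, I2→FPADD
c3: I3→ALU
c4: I3 RO
c5: I3 EX
c7: I1 EX
c8: I1 WR R4
c9: I2 RO
c10: I3 WR R2
c11: I4→ALU
c12: I2 EX
c13: I2 WR R3
c14: I4 RO
c15: I4 EX
c16: I4 WR R2
c17: I5→ALU
c18: I5 RO
c19: I5 EX
c20: I5 WR R5

I2 = (2, 9, 12, 13)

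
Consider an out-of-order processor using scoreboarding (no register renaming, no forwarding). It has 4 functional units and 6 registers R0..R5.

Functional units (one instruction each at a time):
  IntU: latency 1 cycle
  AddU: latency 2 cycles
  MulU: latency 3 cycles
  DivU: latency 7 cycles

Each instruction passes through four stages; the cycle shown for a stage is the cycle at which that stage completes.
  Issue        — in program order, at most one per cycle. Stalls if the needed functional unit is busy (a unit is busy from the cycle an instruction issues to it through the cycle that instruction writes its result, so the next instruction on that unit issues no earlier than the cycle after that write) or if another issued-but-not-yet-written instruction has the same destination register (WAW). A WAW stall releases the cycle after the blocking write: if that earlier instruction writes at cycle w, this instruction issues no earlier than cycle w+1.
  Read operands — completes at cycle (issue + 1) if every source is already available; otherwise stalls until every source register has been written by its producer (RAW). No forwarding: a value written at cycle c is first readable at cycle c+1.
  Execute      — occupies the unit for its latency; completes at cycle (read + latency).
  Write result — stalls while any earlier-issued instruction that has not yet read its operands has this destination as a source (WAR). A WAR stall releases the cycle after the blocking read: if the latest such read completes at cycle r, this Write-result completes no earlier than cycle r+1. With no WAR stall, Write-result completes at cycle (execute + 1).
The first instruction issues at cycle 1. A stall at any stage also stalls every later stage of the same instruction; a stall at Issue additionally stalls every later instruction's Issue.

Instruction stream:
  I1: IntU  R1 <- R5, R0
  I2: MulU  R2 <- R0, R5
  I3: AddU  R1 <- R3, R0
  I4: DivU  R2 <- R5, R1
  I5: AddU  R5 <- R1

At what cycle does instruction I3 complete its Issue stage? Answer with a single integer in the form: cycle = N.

cycle = 5

[I1] 1/2/3/4
[I2] 2/3/6/7
[I3] 5/6/8/9  (WAW R1: wait I1 write@4)
[I4] 8/10/17/18  (WAW R2: wait I2 write@7; RAW R1: wait I3 write@9)
[I5] 10/11/13/14  (struct: AddU busy until I3 writes@9)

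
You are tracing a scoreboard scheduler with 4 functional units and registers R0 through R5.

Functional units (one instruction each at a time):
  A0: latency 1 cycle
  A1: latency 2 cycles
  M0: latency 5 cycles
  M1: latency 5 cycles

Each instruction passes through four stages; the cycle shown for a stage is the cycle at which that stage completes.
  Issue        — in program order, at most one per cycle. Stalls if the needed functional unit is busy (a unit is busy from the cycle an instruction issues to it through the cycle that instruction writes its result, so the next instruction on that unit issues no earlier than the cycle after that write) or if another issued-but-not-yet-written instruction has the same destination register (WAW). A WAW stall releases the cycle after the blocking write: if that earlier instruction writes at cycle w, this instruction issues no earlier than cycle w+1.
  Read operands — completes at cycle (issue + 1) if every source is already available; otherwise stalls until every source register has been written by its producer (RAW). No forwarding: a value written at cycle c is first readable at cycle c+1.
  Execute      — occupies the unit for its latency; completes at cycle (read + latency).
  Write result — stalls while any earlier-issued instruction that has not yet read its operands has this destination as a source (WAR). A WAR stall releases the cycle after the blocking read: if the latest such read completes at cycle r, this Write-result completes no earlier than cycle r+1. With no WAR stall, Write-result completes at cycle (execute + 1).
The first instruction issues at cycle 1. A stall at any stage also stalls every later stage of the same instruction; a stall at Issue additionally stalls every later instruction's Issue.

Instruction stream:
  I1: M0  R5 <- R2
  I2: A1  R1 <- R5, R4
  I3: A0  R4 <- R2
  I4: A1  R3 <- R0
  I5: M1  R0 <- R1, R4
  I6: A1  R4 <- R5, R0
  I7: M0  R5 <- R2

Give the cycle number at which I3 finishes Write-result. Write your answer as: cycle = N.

[I1] 1/2/7/8
[I2] 2/9/11/12  (RAW R5: wait I1 write@8)
[I3] 3/4/5/10  (WAR R4: wait I2 read@9)
[I4] 13/14/16/17  (struct: A1 busy until I2 writes@12)
[I5] 14/15/20/21
[I6] 18/22/24/25  (struct: A1 busy until I4 writes@17; RAW R0: wait I5 write@21)
[I7] 19/20/25/26

cycle = 10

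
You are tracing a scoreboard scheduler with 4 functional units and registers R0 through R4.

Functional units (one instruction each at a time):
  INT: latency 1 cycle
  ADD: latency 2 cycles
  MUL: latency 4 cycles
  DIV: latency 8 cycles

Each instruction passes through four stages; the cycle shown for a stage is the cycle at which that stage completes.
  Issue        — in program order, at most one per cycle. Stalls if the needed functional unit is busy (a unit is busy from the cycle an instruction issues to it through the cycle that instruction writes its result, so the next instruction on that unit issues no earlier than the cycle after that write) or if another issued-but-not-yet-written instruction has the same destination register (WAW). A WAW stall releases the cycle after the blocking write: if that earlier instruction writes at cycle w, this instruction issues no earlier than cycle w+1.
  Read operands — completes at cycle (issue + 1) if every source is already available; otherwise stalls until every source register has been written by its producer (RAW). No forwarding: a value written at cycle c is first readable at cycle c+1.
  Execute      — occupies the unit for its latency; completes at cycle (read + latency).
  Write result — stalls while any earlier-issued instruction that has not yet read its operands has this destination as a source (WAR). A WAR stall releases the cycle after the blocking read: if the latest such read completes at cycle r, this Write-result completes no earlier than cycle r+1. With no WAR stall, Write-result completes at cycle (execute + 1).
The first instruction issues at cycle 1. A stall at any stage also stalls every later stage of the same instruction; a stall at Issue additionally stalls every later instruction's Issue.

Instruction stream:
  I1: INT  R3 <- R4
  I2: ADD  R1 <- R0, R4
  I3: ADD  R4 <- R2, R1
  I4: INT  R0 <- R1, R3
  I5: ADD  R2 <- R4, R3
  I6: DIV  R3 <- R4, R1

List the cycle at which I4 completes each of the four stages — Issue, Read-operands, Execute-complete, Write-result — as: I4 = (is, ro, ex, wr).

I4 = (8, 9, 10, 11)

c1: I1 issues→INT
c2: I1 reads | I2 issues→ADD
c3: I1 exec-done | I2 reads
c4: I1 writes R3
c5: I2 exec-done
c6: I2 writes R1
c7: I3 issues→ADD
c8: I3 reads | I4 issues→INT
c9: I4 reads
c10: I3 exec-done | I4 exec-done
c11: I3 writes R4 | I4 writes R0
c12: I5 issues→ADD
c13: I5 reads | I6 issues→DIV
c14: I6 reads
c15: I5 exec-done
c16: I5 writes R2
c22: I6 exec-done
c23: I6 writes R3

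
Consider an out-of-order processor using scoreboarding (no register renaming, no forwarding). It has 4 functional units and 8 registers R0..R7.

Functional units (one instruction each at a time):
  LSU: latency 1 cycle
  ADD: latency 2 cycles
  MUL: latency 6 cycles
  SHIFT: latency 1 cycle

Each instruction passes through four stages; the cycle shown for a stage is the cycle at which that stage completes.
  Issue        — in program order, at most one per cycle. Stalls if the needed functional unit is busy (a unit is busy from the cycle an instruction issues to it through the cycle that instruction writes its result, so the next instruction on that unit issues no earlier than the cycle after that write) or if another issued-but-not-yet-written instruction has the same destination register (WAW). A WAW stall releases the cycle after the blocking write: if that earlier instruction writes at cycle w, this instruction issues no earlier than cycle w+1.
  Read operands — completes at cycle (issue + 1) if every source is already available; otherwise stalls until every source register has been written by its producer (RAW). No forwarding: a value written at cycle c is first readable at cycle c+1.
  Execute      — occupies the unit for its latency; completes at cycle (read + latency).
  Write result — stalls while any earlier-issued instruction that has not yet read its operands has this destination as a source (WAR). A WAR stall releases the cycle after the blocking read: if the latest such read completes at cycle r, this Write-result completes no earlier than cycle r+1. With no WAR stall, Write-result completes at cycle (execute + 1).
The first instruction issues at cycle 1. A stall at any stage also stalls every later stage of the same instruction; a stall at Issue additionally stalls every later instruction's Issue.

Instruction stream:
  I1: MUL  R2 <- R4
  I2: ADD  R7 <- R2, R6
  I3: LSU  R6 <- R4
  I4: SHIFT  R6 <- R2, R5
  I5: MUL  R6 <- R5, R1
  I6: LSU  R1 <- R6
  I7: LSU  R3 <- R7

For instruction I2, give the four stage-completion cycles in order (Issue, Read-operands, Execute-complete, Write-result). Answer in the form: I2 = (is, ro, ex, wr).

  I1 | 1 | 2 | 8 | 9
  I2 | 2 | 10 | 12 | 13   RAW R2: wait I1 write@9
  I3 | 3 | 4 | 5 | 11   WAR R6: wait I2 read@10
  I4 | 12 | 13 | 14 | 15   WAW R6: wait I3 write@11
  I5 | 16 | 17 | 23 | 24   WAW R6: wait I4 write@15
  I6 | 17 | 25 | 26 | 27   RAW R6: wait I5 write@24
  I7 | 28 | 29 | 30 | 31   struct: LSU busy until I6 writes@27

I2 = (2, 10, 12, 13)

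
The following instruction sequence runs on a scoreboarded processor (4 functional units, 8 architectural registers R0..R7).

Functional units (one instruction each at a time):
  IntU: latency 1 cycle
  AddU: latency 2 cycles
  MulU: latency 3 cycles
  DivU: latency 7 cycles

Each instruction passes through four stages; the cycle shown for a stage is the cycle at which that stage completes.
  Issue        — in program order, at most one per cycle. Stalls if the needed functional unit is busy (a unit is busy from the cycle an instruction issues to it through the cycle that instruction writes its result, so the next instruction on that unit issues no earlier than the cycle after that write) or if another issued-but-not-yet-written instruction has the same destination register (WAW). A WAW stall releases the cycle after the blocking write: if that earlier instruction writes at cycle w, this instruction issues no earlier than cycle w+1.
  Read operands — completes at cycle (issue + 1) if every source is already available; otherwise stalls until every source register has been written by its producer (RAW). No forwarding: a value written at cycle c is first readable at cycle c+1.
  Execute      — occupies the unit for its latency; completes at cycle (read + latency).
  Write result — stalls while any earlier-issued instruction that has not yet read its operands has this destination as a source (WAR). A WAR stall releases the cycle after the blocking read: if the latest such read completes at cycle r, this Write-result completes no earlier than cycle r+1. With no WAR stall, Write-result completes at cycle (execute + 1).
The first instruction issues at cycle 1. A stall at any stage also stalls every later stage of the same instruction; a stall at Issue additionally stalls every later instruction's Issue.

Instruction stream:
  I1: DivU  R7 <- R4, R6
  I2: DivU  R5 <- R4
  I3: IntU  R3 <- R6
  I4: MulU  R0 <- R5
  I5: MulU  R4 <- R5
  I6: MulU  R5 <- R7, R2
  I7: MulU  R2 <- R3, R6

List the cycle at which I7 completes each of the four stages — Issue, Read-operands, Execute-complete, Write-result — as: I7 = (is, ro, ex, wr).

c1: I1 dispatched to DivU
c2: I1 operands ready
c9: I1 complete
c10: R7←I1
c11: I2 dispatched to DivU
c12: I2 operands ready · I3 dispatched to IntU
c13: I3 operands ready · I4 dispatched to MulU
c14: I3 complete
c15: R3←I3
c19: I2 complete
c20: R5←I2
c21: I4 operands ready
c24: I4 complete
c25: R0←I4
c26: I5 dispatched to MulU
c27: I5 operands ready
c30: I5 complete
c31: R4←I5
c32: I6 dispatched to MulU
c33: I6 operands ready
c36: I6 complete
c37: R5←I6
c38: I7 dispatched to MulU
c39: I7 operands ready
c42: I7 complete
c43: R2←I7

I7 = (38, 39, 42, 43)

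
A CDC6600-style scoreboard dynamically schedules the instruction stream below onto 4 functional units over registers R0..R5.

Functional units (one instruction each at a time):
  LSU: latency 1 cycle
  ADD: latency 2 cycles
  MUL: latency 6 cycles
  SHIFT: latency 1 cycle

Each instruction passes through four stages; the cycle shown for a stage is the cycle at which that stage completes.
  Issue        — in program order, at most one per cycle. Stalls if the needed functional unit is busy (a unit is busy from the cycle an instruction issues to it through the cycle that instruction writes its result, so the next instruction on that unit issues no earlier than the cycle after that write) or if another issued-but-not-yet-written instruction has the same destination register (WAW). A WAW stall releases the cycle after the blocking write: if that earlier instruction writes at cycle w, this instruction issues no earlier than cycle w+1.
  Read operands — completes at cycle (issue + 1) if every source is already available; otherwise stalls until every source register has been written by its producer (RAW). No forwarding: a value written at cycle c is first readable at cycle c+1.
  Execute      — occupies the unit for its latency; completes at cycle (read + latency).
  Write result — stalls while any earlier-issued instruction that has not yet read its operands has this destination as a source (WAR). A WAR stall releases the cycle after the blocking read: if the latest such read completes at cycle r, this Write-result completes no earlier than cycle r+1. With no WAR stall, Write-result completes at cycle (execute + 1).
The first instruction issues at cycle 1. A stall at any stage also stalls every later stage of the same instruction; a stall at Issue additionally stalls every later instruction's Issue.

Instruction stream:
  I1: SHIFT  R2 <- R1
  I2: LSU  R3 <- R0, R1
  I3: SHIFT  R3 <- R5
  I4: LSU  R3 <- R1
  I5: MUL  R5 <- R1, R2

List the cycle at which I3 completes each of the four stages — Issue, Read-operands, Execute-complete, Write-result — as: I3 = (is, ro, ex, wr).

I3 = (6, 7, 8, 9)

t=1  I1→SHIFT
t=2  I1 RO | I2→LSU
t=3  I1 EX | I2 RO
t=4  I1 WR R2 | I2 EX
t=5  I2 WR R3
t=6  I3→SHIFT
t=7  I3 RO
t=8  I3 EX
t=9  I3 WR R3
t=10  I4→LSU
t=11  I4 RO | I5→MUL
t=12  I4 EX | I5 RO
t=13  I4 WR R3
t=18  I5 EX
t=19  I5 WR R5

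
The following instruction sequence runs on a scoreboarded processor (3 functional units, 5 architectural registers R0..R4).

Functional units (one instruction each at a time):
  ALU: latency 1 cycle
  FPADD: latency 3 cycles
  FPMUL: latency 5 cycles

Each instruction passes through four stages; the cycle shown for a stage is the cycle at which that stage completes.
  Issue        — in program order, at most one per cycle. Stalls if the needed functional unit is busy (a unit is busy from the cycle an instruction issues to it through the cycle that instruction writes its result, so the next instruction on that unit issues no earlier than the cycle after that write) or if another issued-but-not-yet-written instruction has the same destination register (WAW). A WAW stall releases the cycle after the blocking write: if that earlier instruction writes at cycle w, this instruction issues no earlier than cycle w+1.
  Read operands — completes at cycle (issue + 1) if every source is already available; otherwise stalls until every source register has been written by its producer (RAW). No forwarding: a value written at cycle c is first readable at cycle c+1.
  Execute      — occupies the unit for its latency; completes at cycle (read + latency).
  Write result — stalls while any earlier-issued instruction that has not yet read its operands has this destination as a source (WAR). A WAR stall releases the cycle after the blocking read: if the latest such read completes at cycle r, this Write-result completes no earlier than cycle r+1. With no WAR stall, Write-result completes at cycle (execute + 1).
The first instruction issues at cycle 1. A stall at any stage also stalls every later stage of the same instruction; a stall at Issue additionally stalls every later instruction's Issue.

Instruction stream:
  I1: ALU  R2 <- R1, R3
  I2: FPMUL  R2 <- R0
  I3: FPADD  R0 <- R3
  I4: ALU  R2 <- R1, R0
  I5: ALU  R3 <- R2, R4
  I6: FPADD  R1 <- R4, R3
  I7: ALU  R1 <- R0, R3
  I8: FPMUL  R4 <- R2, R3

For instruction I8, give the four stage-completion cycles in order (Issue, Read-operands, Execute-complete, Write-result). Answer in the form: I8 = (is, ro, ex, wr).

t=1  I1→ALU
t=2  I1 RO
t=3  I1 EX
t=4  I1 WR R2
t=5  I2→FPMUL
t=6  I2 RO | I3→FPADD
t=7  I3 RO
t=10  I3 EX
t=11  I2 EX | I3 WR R0
t=12  I2 WR R2
t=13  I4→ALU
t=14  I4 RO
t=15  I4 EX
t=16  I4 WR R2
t=17  I5→ALU
t=18  I5 RO | I6→FPADD
t=19  I5 EX
t=20  I5 WR R3
t=21  I6 RO
t=24  I6 EX
t=25  I6 WR R1
t=26  I7→ALU
t=27  I7 RO | I8→FPMUL
t=28  I7 EX | I8 RO
t=29  I7 WR R1
t=33  I8 EX
t=34  I8 WR R4

I8 = (27, 28, 33, 34)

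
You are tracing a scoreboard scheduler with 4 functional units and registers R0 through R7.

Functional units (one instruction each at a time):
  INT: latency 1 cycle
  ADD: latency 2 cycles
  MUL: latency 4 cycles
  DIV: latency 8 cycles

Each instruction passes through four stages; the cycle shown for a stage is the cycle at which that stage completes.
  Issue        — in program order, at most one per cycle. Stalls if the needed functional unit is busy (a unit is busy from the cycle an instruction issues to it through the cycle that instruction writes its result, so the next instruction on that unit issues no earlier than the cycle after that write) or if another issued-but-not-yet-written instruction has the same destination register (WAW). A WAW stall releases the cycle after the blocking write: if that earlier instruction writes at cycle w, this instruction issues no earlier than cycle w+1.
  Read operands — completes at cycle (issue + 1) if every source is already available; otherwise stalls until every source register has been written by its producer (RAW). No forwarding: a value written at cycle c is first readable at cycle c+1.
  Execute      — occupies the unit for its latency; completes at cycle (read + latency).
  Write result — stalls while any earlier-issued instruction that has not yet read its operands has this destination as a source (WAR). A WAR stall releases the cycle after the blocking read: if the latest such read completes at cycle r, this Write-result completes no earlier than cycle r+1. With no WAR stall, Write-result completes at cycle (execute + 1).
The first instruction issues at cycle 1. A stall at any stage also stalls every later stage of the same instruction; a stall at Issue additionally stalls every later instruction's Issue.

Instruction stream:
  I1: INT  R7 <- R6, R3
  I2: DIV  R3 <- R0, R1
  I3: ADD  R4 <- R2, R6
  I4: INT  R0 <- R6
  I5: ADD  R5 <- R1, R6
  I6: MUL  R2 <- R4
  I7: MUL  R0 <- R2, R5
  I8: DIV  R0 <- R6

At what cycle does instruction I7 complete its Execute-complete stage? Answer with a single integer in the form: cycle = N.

cycle = 21

  I1 | 1 | 2 | 3 | 4
  I2 | 2 | 3 | 11 | 12
  I3 | 3 | 4 | 6 | 7
  I4 | 5 | 6 | 7 | 8   struct: INT busy until I1 writes@4
  I5 | 8 | 9 | 11 | 12   struct: ADD busy until I3 writes@7
  I6 | 9 | 10 | 14 | 15
  I7 | 16 | 17 | 21 | 22   struct: MUL busy until I6 writes@15
  I8 | 23 | 24 | 32 | 33   WAW R0: wait I7 write@22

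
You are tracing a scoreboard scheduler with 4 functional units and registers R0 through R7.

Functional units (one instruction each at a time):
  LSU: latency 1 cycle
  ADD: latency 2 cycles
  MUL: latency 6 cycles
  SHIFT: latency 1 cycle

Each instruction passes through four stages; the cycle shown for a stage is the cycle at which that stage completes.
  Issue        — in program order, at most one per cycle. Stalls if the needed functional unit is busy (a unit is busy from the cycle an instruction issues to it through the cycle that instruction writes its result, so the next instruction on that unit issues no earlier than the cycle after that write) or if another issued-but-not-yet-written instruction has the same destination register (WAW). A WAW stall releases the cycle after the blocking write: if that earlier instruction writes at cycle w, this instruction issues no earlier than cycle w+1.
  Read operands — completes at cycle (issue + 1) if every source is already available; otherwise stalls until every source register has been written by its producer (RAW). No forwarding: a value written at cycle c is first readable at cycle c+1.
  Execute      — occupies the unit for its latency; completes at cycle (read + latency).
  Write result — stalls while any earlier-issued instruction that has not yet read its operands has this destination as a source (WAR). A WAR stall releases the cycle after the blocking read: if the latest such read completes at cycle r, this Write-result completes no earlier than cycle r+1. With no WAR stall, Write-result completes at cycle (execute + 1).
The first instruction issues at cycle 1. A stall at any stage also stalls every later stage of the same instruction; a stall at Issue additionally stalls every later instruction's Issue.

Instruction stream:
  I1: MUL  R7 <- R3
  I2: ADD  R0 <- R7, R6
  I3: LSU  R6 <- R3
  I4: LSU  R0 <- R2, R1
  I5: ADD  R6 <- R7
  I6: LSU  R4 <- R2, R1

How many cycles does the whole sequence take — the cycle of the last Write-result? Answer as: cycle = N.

cycle = 21

1) issue 1, read 2, done 8, write 9
2) issue 2, read 10, done 12, write 13  <RAW R7: wait I1 write@9>
3) issue 3, read 4, done 5, write 11  <WAR R6: wait I2 read@10>
4) issue 14, read 15, done 16, write 17  <WAW R0: wait I2 write@13>
5) issue 15, read 16, done 18, write 19
6) issue 18, read 19, done 20, write 21  <struct: LSU busy until I4 writes@17>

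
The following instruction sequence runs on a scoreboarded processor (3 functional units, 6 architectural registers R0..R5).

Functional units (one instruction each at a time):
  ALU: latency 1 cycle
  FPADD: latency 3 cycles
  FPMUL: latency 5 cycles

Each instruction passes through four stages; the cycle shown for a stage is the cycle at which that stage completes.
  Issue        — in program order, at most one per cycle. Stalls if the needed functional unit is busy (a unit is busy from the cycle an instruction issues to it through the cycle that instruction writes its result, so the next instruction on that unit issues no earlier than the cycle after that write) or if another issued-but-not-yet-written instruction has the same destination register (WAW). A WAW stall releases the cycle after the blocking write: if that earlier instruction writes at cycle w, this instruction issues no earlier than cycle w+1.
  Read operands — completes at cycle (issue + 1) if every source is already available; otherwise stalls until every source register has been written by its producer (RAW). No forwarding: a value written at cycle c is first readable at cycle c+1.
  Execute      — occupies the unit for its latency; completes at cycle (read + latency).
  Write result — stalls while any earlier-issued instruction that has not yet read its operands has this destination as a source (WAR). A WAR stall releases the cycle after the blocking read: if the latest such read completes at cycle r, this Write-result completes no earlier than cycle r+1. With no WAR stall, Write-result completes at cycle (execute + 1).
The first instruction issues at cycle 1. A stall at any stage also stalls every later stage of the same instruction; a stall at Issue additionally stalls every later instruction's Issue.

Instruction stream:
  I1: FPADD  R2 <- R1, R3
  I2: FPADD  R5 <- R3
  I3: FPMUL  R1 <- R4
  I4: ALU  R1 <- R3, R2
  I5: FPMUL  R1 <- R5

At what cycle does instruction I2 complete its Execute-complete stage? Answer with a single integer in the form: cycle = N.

cycle 1: I1→FPADD
cycle 2: I1 RO
cycle 5: I1 EX
cycle 6: I1 WR R2
cycle 7: I2→FPADD
cycle 8: I2 RO; I3→FPMUL
cycle 9: I3 RO
cycle 11: I2 EX
cycle 12: I2 WR R5
cycle 14: I3 EX
cycle 15: I3 WR R1
cycle 16: I4→ALU
cycle 17: I4 RO
cycle 18: I4 EX
cycle 19: I4 WR R1
cycle 20: I5→FPMUL
cycle 21: I5 RO
cycle 26: I5 EX
cycle 27: I5 WR R1

cycle = 11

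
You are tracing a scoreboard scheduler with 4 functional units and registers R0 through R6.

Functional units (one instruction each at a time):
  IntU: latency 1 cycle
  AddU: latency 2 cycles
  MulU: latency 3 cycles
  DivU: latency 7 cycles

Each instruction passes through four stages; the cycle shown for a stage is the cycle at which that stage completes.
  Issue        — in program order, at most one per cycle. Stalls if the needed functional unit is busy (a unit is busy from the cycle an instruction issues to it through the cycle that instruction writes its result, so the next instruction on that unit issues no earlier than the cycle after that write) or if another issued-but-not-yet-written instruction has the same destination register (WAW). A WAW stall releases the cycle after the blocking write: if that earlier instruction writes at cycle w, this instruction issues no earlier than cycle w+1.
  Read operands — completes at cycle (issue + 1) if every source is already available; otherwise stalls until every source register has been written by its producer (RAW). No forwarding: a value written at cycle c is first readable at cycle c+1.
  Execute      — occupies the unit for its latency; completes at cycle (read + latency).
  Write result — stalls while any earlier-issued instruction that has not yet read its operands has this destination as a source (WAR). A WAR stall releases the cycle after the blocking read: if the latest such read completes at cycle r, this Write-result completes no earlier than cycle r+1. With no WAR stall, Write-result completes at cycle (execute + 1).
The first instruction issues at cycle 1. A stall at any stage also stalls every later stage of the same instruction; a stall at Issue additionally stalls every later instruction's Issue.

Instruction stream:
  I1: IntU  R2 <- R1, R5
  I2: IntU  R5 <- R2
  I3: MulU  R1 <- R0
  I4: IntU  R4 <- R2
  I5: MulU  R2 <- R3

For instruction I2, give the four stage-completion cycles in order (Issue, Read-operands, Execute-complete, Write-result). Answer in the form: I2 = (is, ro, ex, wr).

cycle 1: I1 issues→IntU
cycle 2: I1 reads
cycle 3: I1 exec-done
cycle 4: I1 writes R2
cycle 5: I2 issues→IntU
cycle 6: I2 reads, I3 issues→MulU
cycle 7: I2 exec-done, I3 reads
cycle 8: I2 writes R5
cycle 9: I4 issues→IntU
cycle 10: I3 exec-done, I4 reads
cycle 11: I3 writes R1, I4 exec-done
cycle 12: I4 writes R4, I5 issues→MulU
cycle 13: I5 reads
cycle 16: I5 exec-done
cycle 17: I5 writes R2

I2 = (5, 6, 7, 8)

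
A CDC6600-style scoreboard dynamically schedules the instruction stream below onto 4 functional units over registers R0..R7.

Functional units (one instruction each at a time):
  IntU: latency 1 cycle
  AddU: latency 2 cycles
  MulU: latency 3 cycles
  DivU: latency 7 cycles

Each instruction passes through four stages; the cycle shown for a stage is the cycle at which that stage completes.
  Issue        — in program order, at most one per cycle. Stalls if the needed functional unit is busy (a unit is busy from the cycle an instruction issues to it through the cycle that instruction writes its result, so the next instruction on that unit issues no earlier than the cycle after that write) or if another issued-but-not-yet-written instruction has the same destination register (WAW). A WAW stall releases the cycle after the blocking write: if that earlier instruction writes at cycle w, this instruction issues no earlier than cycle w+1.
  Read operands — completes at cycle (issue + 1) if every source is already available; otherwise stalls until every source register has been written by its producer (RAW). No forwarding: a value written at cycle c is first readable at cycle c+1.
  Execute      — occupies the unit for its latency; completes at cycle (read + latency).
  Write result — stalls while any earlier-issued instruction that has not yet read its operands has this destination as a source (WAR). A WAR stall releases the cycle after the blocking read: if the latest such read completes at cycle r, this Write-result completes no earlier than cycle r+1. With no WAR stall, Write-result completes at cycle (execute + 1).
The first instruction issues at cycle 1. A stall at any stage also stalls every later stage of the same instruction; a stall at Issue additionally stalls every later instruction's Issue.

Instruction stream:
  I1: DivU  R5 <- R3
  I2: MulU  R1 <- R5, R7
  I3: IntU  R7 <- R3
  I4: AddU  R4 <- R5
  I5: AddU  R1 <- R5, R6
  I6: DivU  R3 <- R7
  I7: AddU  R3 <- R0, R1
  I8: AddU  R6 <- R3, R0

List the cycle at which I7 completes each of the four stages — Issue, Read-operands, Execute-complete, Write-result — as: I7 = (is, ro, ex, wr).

I1 -> (1, 2, 9, 10)
I2 -> (2, 11, 14, 15)  // RAW R5: wait I1 write@10
I3 -> (3, 4, 5, 12)  // WAR R7: wait I2 read@11
I4 -> (4, 11, 13, 14)  // RAW R5: wait I1 write@10
I5 -> (16, 17, 19, 20)  // WAW R1: wait I2 write@15
I6 -> (17, 18, 25, 26)
I7 -> (27, 28, 30, 31)  // WAW R3: wait I6 write@26
I8 -> (32, 33, 35, 36)  // struct: AddU busy until I7 writes@31

I7 = (27, 28, 30, 31)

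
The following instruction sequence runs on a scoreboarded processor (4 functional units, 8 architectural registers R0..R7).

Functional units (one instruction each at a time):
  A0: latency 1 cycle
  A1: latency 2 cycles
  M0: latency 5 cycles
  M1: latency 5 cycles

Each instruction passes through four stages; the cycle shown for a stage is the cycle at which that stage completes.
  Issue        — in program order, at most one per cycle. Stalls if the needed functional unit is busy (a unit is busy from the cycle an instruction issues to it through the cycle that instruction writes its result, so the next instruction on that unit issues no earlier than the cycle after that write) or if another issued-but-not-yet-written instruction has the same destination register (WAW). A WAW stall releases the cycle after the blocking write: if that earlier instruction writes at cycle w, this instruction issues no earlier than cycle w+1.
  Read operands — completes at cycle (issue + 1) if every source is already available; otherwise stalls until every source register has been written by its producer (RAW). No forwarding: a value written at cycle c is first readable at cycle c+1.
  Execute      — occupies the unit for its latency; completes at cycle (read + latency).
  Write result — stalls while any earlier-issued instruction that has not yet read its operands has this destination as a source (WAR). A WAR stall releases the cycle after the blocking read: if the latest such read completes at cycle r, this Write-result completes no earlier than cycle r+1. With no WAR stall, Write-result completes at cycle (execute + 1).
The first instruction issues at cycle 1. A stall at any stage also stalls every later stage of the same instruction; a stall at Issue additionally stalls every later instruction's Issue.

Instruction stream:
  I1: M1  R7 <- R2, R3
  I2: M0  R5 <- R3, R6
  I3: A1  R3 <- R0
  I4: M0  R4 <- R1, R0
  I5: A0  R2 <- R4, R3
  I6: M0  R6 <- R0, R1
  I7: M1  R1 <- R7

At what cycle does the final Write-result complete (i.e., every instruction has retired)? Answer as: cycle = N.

c1: I1→M1
c2: I1 RO | I2→M0
c3: I2 RO | I3→A1
c4: I3 RO
c6: I3 EX
c7: I1 EX | I3 WR R3
c8: I1 WR R7 | I2 EX
c9: I2 WR R5
c10: I4→M0
c11: I4 RO | I5→A0
c16: I4 EX
c17: I4 WR R4
c18: I5 RO | I6→M0
c19: I5 EX | I6 RO | I7→M1
c20: I5 WR R2 | I7 RO
c24: I6 EX
c25: I6 WR R6 | I7 EX
c26: I7 WR R1

cycle = 26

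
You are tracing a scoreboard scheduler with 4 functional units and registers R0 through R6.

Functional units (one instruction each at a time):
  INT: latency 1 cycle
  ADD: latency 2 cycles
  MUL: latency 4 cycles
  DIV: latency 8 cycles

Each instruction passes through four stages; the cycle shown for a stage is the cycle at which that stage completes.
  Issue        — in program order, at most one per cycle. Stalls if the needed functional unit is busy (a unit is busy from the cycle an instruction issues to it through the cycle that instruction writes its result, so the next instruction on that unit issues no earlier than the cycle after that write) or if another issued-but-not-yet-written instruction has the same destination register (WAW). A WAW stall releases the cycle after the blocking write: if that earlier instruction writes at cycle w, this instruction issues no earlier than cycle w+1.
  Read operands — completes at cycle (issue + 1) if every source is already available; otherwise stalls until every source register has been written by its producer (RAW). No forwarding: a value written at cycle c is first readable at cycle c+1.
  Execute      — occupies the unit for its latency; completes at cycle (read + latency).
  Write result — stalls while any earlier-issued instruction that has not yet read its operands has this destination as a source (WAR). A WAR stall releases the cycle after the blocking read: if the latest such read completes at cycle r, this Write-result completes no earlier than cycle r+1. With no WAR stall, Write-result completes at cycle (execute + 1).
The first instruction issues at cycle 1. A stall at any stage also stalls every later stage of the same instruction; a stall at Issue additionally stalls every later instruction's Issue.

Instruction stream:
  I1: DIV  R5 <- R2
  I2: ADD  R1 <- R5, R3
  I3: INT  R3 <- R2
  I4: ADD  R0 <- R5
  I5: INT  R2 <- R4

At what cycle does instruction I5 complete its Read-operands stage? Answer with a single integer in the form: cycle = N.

  I1 | 1 | 2 | 10 | 11
  I2 | 2 | 12 | 14 | 15   RAW R5: wait I1 write@11
  I3 | 3 | 4 | 5 | 13   WAR R3: wait I2 read@12
  I4 | 16 | 17 | 19 | 20   struct: ADD busy until I2 writes@15
  I5 | 17 | 18 | 19 | 20

cycle = 18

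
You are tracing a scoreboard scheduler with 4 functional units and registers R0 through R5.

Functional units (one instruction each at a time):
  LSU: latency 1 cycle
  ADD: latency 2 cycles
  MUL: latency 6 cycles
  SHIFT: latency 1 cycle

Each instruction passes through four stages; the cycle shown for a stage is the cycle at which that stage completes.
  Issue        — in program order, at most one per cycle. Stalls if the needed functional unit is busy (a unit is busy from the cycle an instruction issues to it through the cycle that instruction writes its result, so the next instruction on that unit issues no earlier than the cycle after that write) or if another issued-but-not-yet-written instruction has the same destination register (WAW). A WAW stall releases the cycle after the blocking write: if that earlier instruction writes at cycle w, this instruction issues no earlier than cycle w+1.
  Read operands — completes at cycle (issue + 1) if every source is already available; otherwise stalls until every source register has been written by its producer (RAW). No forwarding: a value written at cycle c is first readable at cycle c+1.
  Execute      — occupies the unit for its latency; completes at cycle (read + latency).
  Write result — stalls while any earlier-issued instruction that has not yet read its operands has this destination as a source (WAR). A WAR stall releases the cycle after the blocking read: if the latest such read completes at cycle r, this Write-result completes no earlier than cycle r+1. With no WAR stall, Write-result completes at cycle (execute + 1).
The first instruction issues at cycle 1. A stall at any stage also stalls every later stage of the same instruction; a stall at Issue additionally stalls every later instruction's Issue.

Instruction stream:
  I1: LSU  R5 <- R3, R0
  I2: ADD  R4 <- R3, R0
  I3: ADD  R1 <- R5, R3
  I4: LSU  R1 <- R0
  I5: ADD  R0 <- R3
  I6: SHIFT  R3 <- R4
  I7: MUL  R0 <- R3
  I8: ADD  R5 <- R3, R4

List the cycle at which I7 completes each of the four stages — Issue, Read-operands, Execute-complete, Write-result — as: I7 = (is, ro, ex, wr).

I7 = (18, 19, 25, 26)

t=1  issue I1 (LSU)
t=2  I1 read-ops | issue I2 (ADD)
t=3  I1 finished on LSU | I2 read-ops
t=4  I1→R5
t=5  I2 finished on ADD
t=6  I2→R4
t=7  issue I3 (ADD)
t=8  I3 read-ops
t=10  I3 finished on ADD
t=11  I3→R1
t=12  issue I4 (LSU)
t=13  I4 read-ops | issue I5 (ADD)
t=14  I4 finished on LSU | I5 read-ops | issue I6 (SHIFT)
t=15  I4→R1 | I6 read-ops
t=16  I5 finished on ADD | I6 finished on SHIFT
t=17  I5→R0 | I6→R3
t=18  issue I7 (MUL)
t=19  I7 read-ops | issue I8 (ADD)
t=20  I8 read-ops
t=22  I8 finished on ADD
t=23  I8→R5
t=25  I7 finished on MUL
t=26  I7→R0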